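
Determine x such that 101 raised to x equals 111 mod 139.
101

Baby-step giant-step with step n = ⌈√139⌉ = 12.
Baby steps 101^j mod 139 (j:value) for j=0..11: 0:1, 1:101, 2:54, 3:33, 4:136, 5:114, 6:116, 7:40, 8:9, 9:75, 10:69, 11:19.
Giant-step multiplier: 101^(-12) ≡ 101^(138-12) = 101^126 ≡ 36 (mod 139).
Giant steps γ_i = 111·36^i mod 139: γ_0=111, γ_1=104, γ_2=130, γ_3=93, γ_4=12, γ_5=15, γ_6=123, γ_7=119, γ_8=114 (in table at j=5).
x = i·n + j = 8·12 + 5 = 101.
Check: 101^101 ≡ 111 (mod 139).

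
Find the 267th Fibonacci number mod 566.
384

Matrix identity: Q^n = [[F_(n+1), F_n], [F_n, F_(n-1)]] with Q = [[1,1],[1,0]].
n = 267 = 100001011₂. Square-and-multiply, entries mod 566:
Q^1 = [[1,1],[1,0]]
Q^2 = (Q^1)² = [[2,1],[1,1]]
Q^4 = (Q^2)² = [[5,3],[3,2]]
Q^8 = (Q^4)² = [[34,21],[21,13]]
Q^16 = (Q^8)² = [[465,421],[421,44]]
Q^33 = (Q^16)²·Q = [[437,96],[96,341]]
Q^66 = (Q^33)² = [[387,542],[542,411]]
Q^133 = (Q^66)²·Q = [[447,355],[355,92]]
Q^267 = (Q^133)²·Q = [[421,384],[384,37]]
F_267 mod 566 = Q^267[0][1] = 384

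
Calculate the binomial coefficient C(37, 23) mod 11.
1

Using Lucas' theorem:
Write n=37 and k=23 in base 11:
n in base 11: [3, 4]
k in base 11: [2, 1]
C(37,23) mod 11 = ∏ C(n_i, k_i) mod 11
Digit binomials (mod 11): C(3,2) = 3; C(4,1) = 4
Product: 3 × 4 = 12 ≡ 1 (mod 11)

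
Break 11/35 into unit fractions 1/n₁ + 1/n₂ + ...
1/4 + 1/16 + 1/560

Greedy algorithm:
11/35: ceiling(35/11) = 4, use 1/4
9/140: ceiling(140/9) = 16, use 1/16
1/560: ceiling(560/1) = 560, use 1/560
Result: 11/35 = 1/4 + 1/16 + 1/560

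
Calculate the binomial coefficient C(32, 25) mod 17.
9

Using Lucas' theorem:
Write n=32 and k=25 in base 17:
n in base 17: [1, 15]
k in base 17: [1, 8]
C(32,25) mod 17 = ∏ C(n_i, k_i) mod 17
Digit binomials (mod 17): C(1,1) = 1; C(15,8) = 6435 ≡ 9
Product: 1 × 9 = 9 ≡ 9 (mod 17)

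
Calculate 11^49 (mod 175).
116

Repeated squaring. Binary of 49 = 110001.
11^1 ≡ 11 (mod 175); 11^2 ≡ 121 (mod 175); 11^4 ≡ 116 (mod 175); 11^8 ≡ 156 (mod 175); 11^16 ≡ 11 (mod 175); 11^32 ≡ 121 (mod 175)
11^49 = 11^1 × 11^16 × 11^32 ≡ 116 (mod 175)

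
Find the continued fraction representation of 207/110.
[1; 1, 7, 2, 6]

Euclidean algorithm steps:
207 = 1 × 110 + 97
110 = 1 × 97 + 13
97 = 7 × 13 + 6
13 = 2 × 6 + 1
6 = 6 × 1 + 0
Continued fraction: [1; 1, 7, 2, 6]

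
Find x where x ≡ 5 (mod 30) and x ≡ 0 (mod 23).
575

Using Chinese Remainder Theorem:
M = 30 × 23 = 690
M1 = 23, M2 = 30
y1 = 23^(-1) mod 30 = 17
y2 = 30^(-1) mod 23 = 10
x = (5×23×17 + 0×30×10) mod 690 = 575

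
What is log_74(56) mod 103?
68

Baby-step giant-step with step n = ⌈√103⌉ = 11.
Baby steps 74^j mod 103 (j:value) for j=0..10: 0:1, 1:74, 2:17, 3:22, 4:83, 5:65, 6:72, 7:75, 8:91, 9:39, 10:2.
Giant-step multiplier: 74^(-11) ≡ 74^(102-11) = 74^91 ≡ 87 (mod 103).
Giant steps γ_i = 56·87^i mod 103: γ_0=56, γ_1=31, γ_2=19, γ_3=5, γ_4=23, γ_5=44, γ_6=17 (in table at j=2).
x = i·n + j = 6·11 + 2 = 68.
Check: 74^68 ≡ 56 (mod 103).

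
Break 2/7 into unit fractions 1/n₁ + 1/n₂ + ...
1/4 + 1/28

Greedy algorithm:
2/7: ceiling(7/2) = 4, use 1/4
1/28: ceiling(28/1) = 28, use 1/28
Result: 2/7 = 1/4 + 1/28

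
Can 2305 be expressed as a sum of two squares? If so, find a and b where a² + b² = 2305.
1² + 48² (a=1, b=48)

Factorization: 2305 = 5 × 461
By Fermat: n is sum of two squares iff every prime p ≡ 3 (mod 4) appears to even power.
All primes ≡ 3 (mod 4) appear to even power.
Search a = 0, 1, 2, … for 2305 - a² a perfect square: first hit at a = 1: 2305 - 1 = 2304 = 48².
2305 = 1² + 48² = 1 + 2304 ✓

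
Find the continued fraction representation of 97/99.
[0; 1, 48, 2]

Euclidean algorithm steps:
97 = 0 × 99 + 97
99 = 1 × 97 + 2
97 = 48 × 2 + 1
2 = 2 × 1 + 0
Continued fraction: [0; 1, 48, 2]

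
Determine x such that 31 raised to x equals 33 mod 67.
40

Baby-step giant-step with step n = ⌈√67⌉ = 9.
Baby steps 31^j mod 67 (j:value) for j=0..8: 0:1, 1:31, 2:23, 3:43, 4:60, 5:51, 6:40, 7:34, 8:49.
Giant-step multiplier: 31^(-9) ≡ 31^(66-9) = 31^57 ≡ 3 (mod 67).
Giant steps γ_i = 33·3^i mod 67: γ_0=33, γ_1=32, γ_2=29, γ_3=20, γ_4=60 (in table at j=4).
x = i·n + j = 4·9 + 4 = 40.
Check: 31^40 ≡ 33 (mod 67).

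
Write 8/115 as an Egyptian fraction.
1/15 + 1/345

Greedy algorithm:
8/115: ceiling(115/8) = 15, use 1/15
1/345: ceiling(345/1) = 345, use 1/345
Result: 8/115 = 1/15 + 1/345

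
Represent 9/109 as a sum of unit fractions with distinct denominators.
1/13 + 1/178 + 1/36033 + 1/1817691892 + 1/8260009533788657268

Greedy algorithm:
9/109: ceiling(109/9) = 13, use 1/13
8/1417: ceiling(1417/8) = 178, use 1/178
7/252226: ceiling(252226/7) = 36033, use 1/36033
5/9088459458: ceiling(9088459458/5) = 1817691892, use 1/1817691892
1/8260009533788657268: ceiling(8260009533788657268/1) = 8260009533788657268, use 1/8260009533788657268
Result: 9/109 = 1/13 + 1/178 + 1/36033 + 1/1817691892 + 1/8260009533788657268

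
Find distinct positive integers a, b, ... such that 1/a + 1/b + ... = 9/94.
1/11 + 1/207 + 1/214038

Greedy algorithm:
9/94: ceiling(94/9) = 11, use 1/11
5/1034: ceiling(1034/5) = 207, use 1/207
1/214038: ceiling(214038/1) = 214038, use 1/214038
Result: 9/94 = 1/11 + 1/207 + 1/214038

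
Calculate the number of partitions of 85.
30167357

p(n) counts ways to write n as a sum of positive integers (order ignored).
Euler's pentagonal recurrence: p(k) = p(k-1) + p(k-2) - p(k-5) - p(k-7) + p(k-12) + p(k-15) - ... (offsets j(3j∓1)/2, signs ++--, p(0)=1, p(<0)=0).
DP table for k = 0..84: p(0)=1, p(1)=1, p(2)=2, p(3)=3, p(4)=5, p(5)=7, p(6)=11, p(7)=15, p(8)=22, p(9)=30, p(10)=42, p(11)=56, p(12)=77, p(13)=101, p(14)=135, p(15)=176, p(16)=231, p(17)=297, p(18)=385, p(19)=490, p(20)=627, p(21)=792, p(22)=1002, p(23)=1255, p(24)=1575, p(25)=1958, p(26)=2436, p(27)=3010, p(28)=3718, p(29)=4565, p(30)=5604, p(31)=6842, p(32)=8349, p(33)=10143, p(34)=12310, p(35)=14883, p(36)=17977, p(37)=21637, p(38)=26015, p(39)=31185, p(40)=37338, p(41)=44583, p(42)=53174, p(43)=63261, p(44)=75175, p(45)=89134, p(46)=105558, p(47)=124754, p(48)=147273, p(49)=173525, p(50)=204226, p(51)=239943, p(52)=281589, p(53)=329931, p(54)=386155, p(55)=451276, p(56)=526823, p(57)=614154, p(58)=715220, p(59)=831820, p(60)=966467, p(61)=1121505, p(62)=1300156, p(63)=1505499, p(64)=1741630, p(65)=2012558, p(66)=2323520, p(67)=2679689, p(68)=3087735, p(69)=3554345, p(70)=4087968, p(71)=4697205, p(72)=5392783, p(73)=6185689, p(74)=7089500, p(75)=8118264, p(76)=9289091, p(77)=10619863, p(78)=12132164, p(79)=13848650, p(80)=15796476, p(81)=18004327, p(82)=20506255, p(83)=23338469, p(84)=26543660.
Final step: p(85) = p(84) + p(83) - p(80) - p(78) + p(73) + p(70) - p(63) - p(59) + p(50) + p(45) - p(34) - p(28) + p(15) + p(8)
= 26543660 + 23338469 - 15796476 - 12132164 + 6185689 + 4087968 - 1505499 - 831820 + 204226 + 89134 - 12310 - 3718 + 176 + 22
= 30167357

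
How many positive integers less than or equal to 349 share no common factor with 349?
348

349 = 349
φ(n) = n × ∏(1 - 1/p) for each prime p dividing n
φ(349) = 349 × (1 - 1/349) = 348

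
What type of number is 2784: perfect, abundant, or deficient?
abundant

Proper divisors of 2784: sum = 1 + 2 + 3 + 4 + 6 + 8 + 12 + 16 + ... + 464 + 696 + 928 + 1392 (23 divisors) = 4776
Since 4776 > 2784, 2784 is abundant.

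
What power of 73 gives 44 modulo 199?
101

Baby-step giant-step with step n = ⌈√199⌉ = 15.
Baby steps 73^j mod 199 (j:value) for j=0..14: 0:1, 1:73, 2:155, 3:171, 4:145, 5:38, 6:187, 7:119, 8:130, 9:137, 10:51, 11:141, 12:144, 13:164, 14:32.
Giant-step multiplier: 73^(-15) ≡ 73^(198-15) = 73^183 ≡ 88 (mod 199).
Giant steps γ_i = 44·88^i mod 199: γ_0=44, γ_1=91, γ_2=48, γ_3=45, γ_4=179, γ_5=31, γ_6=141 (in table at j=11).
x = i·n + j = 6·15 + 11 = 101.
Check: 73^101 ≡ 44 (mod 199).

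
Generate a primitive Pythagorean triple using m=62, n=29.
(3003, 3596, 4685)

Euclid's formula: a = m² - n², b = 2mn, c = m² + n²
m = 62, n = 29
a = 62² - 29² = 3844 - 841 = 3003
b = 2 × 62 × 29 = 3596
c = 62² + 29² = 3844 + 841 = 4685
Verification: 3003² + 3596² = 9018009 + 12931216 = 21949225 = 4685² ✓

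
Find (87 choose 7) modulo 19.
7

Using Lucas' theorem:
Write n=87 and k=7 in base 19:
n in base 19: [4, 11]
k in base 19: [0, 7]
C(87,7) mod 19 = ∏ C(n_i, k_i) mod 19
Digit binomials (mod 19): C(4,0) = 1; C(11,7) = 330 ≡ 7
Product: 1 × 7 = 7 ≡ 7 (mod 19)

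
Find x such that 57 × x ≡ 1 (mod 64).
9

gcd(57, 64) = 1, so the inverse exists.
Extended Euclidean algorithm on (64, 57):
64 = 1 × 57 + 7  ⟹  7 = (1)·64 + (-1)·57
57 = 8 × 7 + 1  ⟹  1 = (-8)·64 + (9)·57
So (9)·57 ≡ 1 (mod 64), i.e. 57^(-1) ≡ 9 (mod 64).
Check: 57 × 9 = 513 ≡ 1 (mod 64)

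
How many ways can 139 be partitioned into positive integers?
13610949895

p(n) counts ways to write n as a sum of positive integers (order ignored).
Euler's pentagonal recurrence: p(k) = p(k-1) + p(k-2) - p(k-5) - p(k-7) + p(k-12) + p(k-15) - ... (offsets j(3j∓1)/2, signs ++--, p(0)=1, p(<0)=0).
DP table for k = 0..138: p(0)=1, p(1)=1, p(2)=2, p(3)=3, p(4)=5, p(5)=7, p(6)=11, p(7)=15, p(8)=22, p(9)=30, p(10)=42, p(11)=56, p(12)=77, p(13)=101, p(14)=135, p(15)=176, p(16)=231, p(17)=297, p(18)=385, p(19)=490, p(20)=627, p(21)=792, p(22)=1002, p(23)=1255, p(24)=1575, p(25)=1958, p(26)=2436, p(27)=3010, p(28)=3718, p(29)=4565, p(30)=5604, p(31)=6842, p(32)=8349, p(33)=10143, p(34)=12310, p(35)=14883, p(36)=17977, p(37)=21637, p(38)=26015, p(39)=31185, p(40)=37338, p(41)=44583, p(42)=53174, p(43)=63261, p(44)=75175, p(45)=89134, p(46)=105558, p(47)=124754, p(48)=147273, p(49)=173525, p(50)=204226, p(51)=239943, p(52)=281589, p(53)=329931, p(54)=386155, p(55)=451276, p(56)=526823, p(57)=614154, p(58)=715220, p(59)=831820, p(60)=966467, p(61)=1121505, p(62)=1300156, p(63)=1505499, p(64)=1741630, p(65)=2012558, p(66)=2323520, p(67)=2679689, p(68)=3087735, p(69)=3554345, p(70)=4087968, p(71)=4697205, p(72)=5392783, p(73)=6185689, p(74)=7089500, p(75)=8118264, p(76)=9289091, p(77)=10619863, p(78)=12132164, p(79)=13848650, p(80)=15796476, p(81)=18004327, p(82)=20506255, p(83)=23338469, p(84)=26543660, p(85)=30167357, p(86)=34262962, p(87)=38887673, p(88)=44108109, p(89)=49995925, p(90)=56634173, p(91)=64112359, p(92)=72533807, p(93)=82010177, p(94)=92669720, p(95)=104651419, p(96)=118114304, p(97)=133230930, p(98)=150198136, p(99)=169229875, p(100)=190569292, p(101)=214481126, p(102)=241265379, p(103)=271248950, p(104)=304801365, p(105)=342325709, p(106)=384276336, p(107)=431149389, p(108)=483502844, p(109)=541946240, p(110)=607163746, p(111)=679903203, p(112)=761002156, p(113)=851376628, p(114)=952050665, p(115)=1064144451, p(116)=1188908248, p(117)=1327710076, p(118)=1482074143, p(119)=1653668665, p(120)=1844349560, p(121)=2056148051, p(122)=2291320912, p(123)=2552338241, p(124)=2841940500, p(125)=3163127352, p(126)=3519222692, p(127)=3913864295, p(128)=4351078600, p(129)=4835271870, p(130)=5371315400, p(131)=5964539504, p(132)=6620830889, p(133)=7346629512, p(134)=8149040695, p(135)=9035836076, p(136)=10015581680, p(137)=11097645016, p(138)=12292341831.
Final step: p(139) = p(138) + p(137) - p(134) - p(132) + p(127) + p(124) - p(117) - p(113) + p(104) + p(99) - p(88) - p(82) + p(69) + p(62) - p(47) - p(39) + p(22) + p(13)
= 12292341831 + 11097645016 - 8149040695 - 6620830889 + 3913864295 + 2841940500 - 1327710076 - 851376628 + 304801365 + 169229875 - 44108109 - 20506255 + 3554345 + 1300156 - 124754 - 31185 + 1002 + 101
= 13610949895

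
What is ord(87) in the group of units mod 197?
28

197 is prime, so ord(87) divides φ(197) = 196.
Divisors of 196: 1, 2, 4, 7, 14, 28, 49, 98, 196.
Repeated squaring: 87^1 ≡ 87, 87^2 ≡ 83, 87^4 ≡ 191, 87^8 ≡ 36, 87^16 ≡ 114, 87^32 ≡ 191, 87^64 ≡ 36, 87^128 ≡ 114 (mod 197).
Test 87^d mod 197 for each divisor d in increasing order:
87^1 ≡ 87
87^2 ≡ 83
87^4 ≡ 191
87^7 = 87^4·87^2·87^1 ≡ 14
87^14 = 87^8·87^4·87^2 ≡ 196
87^28 = 87^16·87^8·87^4 ≡ 1  ← first divisor giving 1
The order is 28.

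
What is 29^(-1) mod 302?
125

gcd(29, 302) = 1, so the inverse exists.
Extended Euclidean algorithm on (302, 29):
302 = 10 × 29 + 12  ⟹  12 = (1)·302 + (-10)·29
29 = 2 × 12 + 5  ⟹  5 = (-2)·302 + (21)·29
12 = 2 × 5 + 2  ⟹  2 = (5)·302 + (-52)·29
5 = 2 × 2 + 1  ⟹  1 = (-12)·302 + (125)·29
So (125)·29 ≡ 1 (mod 302), i.e. 29^(-1) ≡ 125 (mod 302).
Check: 29 × 125 = 3625 ≡ 1 (mod 302)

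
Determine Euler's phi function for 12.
4

12 = 2^2 × 3
φ(n) = n × ∏(1 - 1/p) for each prime p dividing n
φ(12) = 12 × (1 - 1/2) × (1 - 1/3) = 4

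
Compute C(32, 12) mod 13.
0

Using Lucas' theorem:
Write n=32 and k=12 in base 13:
n in base 13: [2, 6]
k in base 13: [0, 12]
C(32,12) mod 13 = ∏ C(n_i, k_i) mod 13
Digit binomials (mod 13): C(2,0) = 1; C(6,12) = 0 (k_i > n_i)
Product: 1 × 0 = 0 ≡ 0 (mod 13)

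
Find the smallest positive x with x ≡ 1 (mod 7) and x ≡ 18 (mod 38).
246

Using Chinese Remainder Theorem:
M = 7 × 38 = 266
M1 = 38, M2 = 7
y1 = 38^(-1) mod 7 = 5
y2 = 7^(-1) mod 38 = 11
x = (1×38×5 + 18×7×11) mod 266 = 246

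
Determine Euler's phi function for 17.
16

17 = 17
φ(n) = n × ∏(1 - 1/p) for each prime p dividing n
φ(17) = 17 × (1 - 1/17) = 16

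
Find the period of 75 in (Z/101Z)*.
100

101 is prime, so ord(75) divides φ(101) = 100.
Divisors of 100: 1, 2, 4, 5, 10, 20, 25, 50, 100.
Repeated squaring: 75^1 ≡ 75, 75^2 ≡ 70, 75^4 ≡ 52, 75^8 ≡ 78, 75^16 ≡ 24, 75^32 ≡ 71, 75^64 ≡ 92 (mod 101).
Test 75^d mod 101 for each divisor d in increasing order:
75^1 ≡ 75
75^2 ≡ 70
75^4 ≡ 52
75^5 = 75^4·75^1 ≡ 62
75^10 = 75^8·75^2 ≡ 6
75^20 = 75^16·75^4 ≡ 36
75^25 = 75^16·75^8·75^1 ≡ 10
75^50 = 75^32·75^16·75^2 ≡ 100
75^100 = 75^64·75^32·75^4 ≡ 1  ← first divisor giving 1
The order is 100.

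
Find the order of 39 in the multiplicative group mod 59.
58

59 is prime, so ord(39) divides φ(59) = 58.
Divisors of 58: 1, 2, 29, 58.
Repeated squaring: 39^1 ≡ 39, 39^2 ≡ 46, 39^4 ≡ 51, 39^8 ≡ 5, 39^16 ≡ 25, 39^32 ≡ 35 (mod 59).
Test 39^d mod 59 for each divisor d in increasing order:
39^1 ≡ 39
39^2 ≡ 46
39^29 = 39^16·39^8·39^4·39^1 ≡ 58
39^58 = 39^32·39^16·39^8·39^2 ≡ 1  ← first divisor giving 1
The order is 58.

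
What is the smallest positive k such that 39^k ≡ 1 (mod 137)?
68

137 is prime, so ord(39) divides φ(137) = 136.
Divisors of 136: 1, 2, 4, 8, 17, 34, 68, 136.
Repeated squaring: 39^1 ≡ 39, 39^2 ≡ 14, 39^4 ≡ 59, 39^8 ≡ 56, 39^16 ≡ 122, 39^32 ≡ 88, 39^64 ≡ 72, 39^128 ≡ 115 (mod 137).
Test 39^d mod 137 for each divisor d in increasing order:
39^1 ≡ 39
39^2 ≡ 14
39^4 ≡ 59
39^8 ≡ 56
39^17 = 39^16·39^1 ≡ 100
39^34 = 39^32·39^2 ≡ 136
39^68 = 39^64·39^4 ≡ 1  ← first divisor giving 1
The order is 68.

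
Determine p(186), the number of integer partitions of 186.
1171432692373

p(n) counts ways to write n as a sum of positive integers (order ignored).
Euler's pentagonal recurrence: p(k) = p(k-1) + p(k-2) - p(k-5) - p(k-7) + p(k-12) + p(k-15) - ... (offsets j(3j∓1)/2, signs ++--, p(0)=1, p(<0)=0).
DP table for k = 0..185: p(0)=1, p(1)=1, p(2)=2, p(3)=3, p(4)=5, p(5)=7, p(6)=11, p(7)=15, p(8)=22, p(9)=30, p(10)=42, p(11)=56, p(12)=77, p(13)=101, p(14)=135, p(15)=176, p(16)=231, p(17)=297, p(18)=385, p(19)=490, p(20)=627, p(21)=792, p(22)=1002, p(23)=1255, p(24)=1575, p(25)=1958, p(26)=2436, p(27)=3010, p(28)=3718, p(29)=4565, p(30)=5604, p(31)=6842, p(32)=8349, p(33)=10143, p(34)=12310, p(35)=14883, p(36)=17977, p(37)=21637, p(38)=26015, p(39)=31185, p(40)=37338, p(41)=44583, p(42)=53174, p(43)=63261, p(44)=75175, p(45)=89134, p(46)=105558, p(47)=124754, p(48)=147273, p(49)=173525, p(50)=204226, p(51)=239943, p(52)=281589, p(53)=329931, p(54)=386155, p(55)=451276, p(56)=526823, p(57)=614154, p(58)=715220, p(59)=831820, p(60)=966467, p(61)=1121505, p(62)=1300156, p(63)=1505499, p(64)=1741630, p(65)=2012558, p(66)=2323520, p(67)=2679689, p(68)=3087735, p(69)=3554345, p(70)=4087968, p(71)=4697205, p(72)=5392783, p(73)=6185689, p(74)=7089500, p(75)=8118264, p(76)=9289091, p(77)=10619863, p(78)=12132164, p(79)=13848650, p(80)=15796476, p(81)=18004327, p(82)=20506255, p(83)=23338469, p(84)=26543660, p(85)=30167357, p(86)=34262962, p(87)=38887673, p(88)=44108109, p(89)=49995925, p(90)=56634173, p(91)=64112359, p(92)=72533807, p(93)=82010177, p(94)=92669720, p(95)=104651419, p(96)=118114304, p(97)=133230930, p(98)=150198136, p(99)=169229875, p(100)=190569292, p(101)=214481126, p(102)=241265379, p(103)=271248950, p(104)=304801365, p(105)=342325709, p(106)=384276336, p(107)=431149389, p(108)=483502844, p(109)=541946240, p(110)=607163746, p(111)=679903203, p(112)=761002156, p(113)=851376628, p(114)=952050665, p(115)=1064144451, p(116)=1188908248, p(117)=1327710076, p(118)=1482074143, p(119)=1653668665, p(120)=1844349560, p(121)=2056148051, p(122)=2291320912, p(123)=2552338241, p(124)=2841940500, p(125)=3163127352, p(126)=3519222692, p(127)=3913864295, p(128)=4351078600, p(129)=4835271870, p(130)=5371315400, p(131)=5964539504, p(132)=6620830889, p(133)=7346629512, p(134)=8149040695, p(135)=9035836076, p(136)=10015581680, p(137)=11097645016, p(138)=12292341831, p(139)=13610949895, p(140)=15065878135, p(141)=16670689208, p(142)=18440293320, p(143)=20390982757, p(144)=22540654445, p(145)=24908858009, p(146)=27517052599, p(147)=30388671978, p(148)=33549419497, p(149)=37027355200, p(150)=40853235313, p(151)=45060624582, p(152)=49686288421, p(153)=54770336324, p(154)=60356673280, p(155)=66493182097, p(156)=73232243759, p(157)=80630964769, p(158)=88751778802, p(159)=97662728555, p(160)=107438159466, p(161)=118159068427, p(162)=129913904637, p(163)=142798995930, p(164)=156919475295, p(165)=172389800255, p(166)=189334822579, p(167)=207890420102, p(168)=228204732751, p(169)=250438925115, p(170)=274768617130, p(171)=301384802048, p(172)=330495499613, p(173)=362326859895, p(174)=397125074750, p(175)=435157697830, p(176)=476715857290, p(177)=522115831195, p(178)=571701605655, p(179)=625846753120, p(180)=684957390936, p(181)=749474411781, p(182)=819876908323, p(183)=896684817527, p(184)=980462880430, p(185)=1071823774337.
Final step: p(186) = p(185) + p(184) - p(181) - p(179) + p(174) + p(171) - p(164) - p(160) + p(151) + p(146) - p(135) - p(129) + p(116) + p(109) - p(94) - p(86) + p(69) + p(60) - p(41) - p(31) + p(10)
= 1071823774337 + 980462880430 - 749474411781 - 625846753120 + 397125074750 + 301384802048 - 156919475295 - 107438159466 + 45060624582 + 27517052599 - 9035836076 - 4835271870 + 1188908248 + 541946240 - 92669720 - 34262962 + 3554345 + 966467 - 44583 - 6842 + 42
= 1171432692373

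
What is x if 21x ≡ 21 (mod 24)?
x ≡ 1 (mod 8)

gcd(21, 24) = 3, which divides 21, so solutions exist.
Divide through by 3: 7x ≡ 7 (mod 8).
Find 7^(-1) mod 8 by the extended Euclidean algorithm:
8 = 1 × 7 + 1  ⟹  1 = (1)·8 + (-1)·7
So (-1)·7 ≡ 1 (mod 8), i.e. 7^(-1) ≡ -1 ≡ 7 (mod 8).
x ≡ 7 × 7 = 49 ≡ 1 (mod 8).
Check: 21 × 1 = 21 ≡ 21 (mod 24).
x ≡ 1 (mod 8), giving 3 solutions mod 24.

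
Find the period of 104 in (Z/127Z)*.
63

127 is prime, so ord(104) divides φ(127) = 126.
Divisors of 126: 1, 2, 3, 6, 7, 9, 14, 18, 21, 42, 63, 126.
Repeated squaring: 104^1 ≡ 104, 104^2 ≡ 21, 104^4 ≡ 60, 104^8 ≡ 44, 104^16 ≡ 31, 104^32 ≡ 72, 104^64 ≡ 104 (mod 127).
Test 104^d mod 127 for each divisor d in increasing order:
104^1 ≡ 104
104^2 ≡ 21
104^3 = 104^2·104^1 ≡ 25
104^6 = 104^4·104^2 ≡ 117
104^7 = 104^4·104^2·104^1 ≡ 103
104^9 = 104^8·104^1 ≡ 4
104^14 = 104^8·104^4·104^2 ≡ 68
104^18 = 104^16·104^2 ≡ 16
104^21 = 104^16·104^4·104^1 ≡ 19
104^42 = 104^32·104^8·104^2 ≡ 107
104^63 = 104^32·104^16·104^8·104^4·104^2·104^1 ≡ 1  ← first divisor giving 1
The order is 63.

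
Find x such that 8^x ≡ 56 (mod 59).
7

Baby-step giant-step with step n = ⌈√59⌉ = 8.
Baby steps 8^j mod 59 (j:value) for j=0..7: 0:1, 1:8, 2:5, 3:40, 4:25, 5:23, 6:7, 7:56.
h = 56 is already in the table at j=7, so x = 7.
Check: 8^7 ≡ 56 (mod 59).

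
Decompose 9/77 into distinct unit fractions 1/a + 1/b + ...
1/9 + 1/174 + 1/40194

Greedy algorithm:
9/77: ceiling(77/9) = 9, use 1/9
4/693: ceiling(693/4) = 174, use 1/174
1/40194: ceiling(40194/1) = 40194, use 1/40194
Result: 9/77 = 1/9 + 1/174 + 1/40194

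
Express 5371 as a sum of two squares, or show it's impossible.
Not possible

Factorization: 5371 = 41 × 131
By Fermat: n is sum of two squares iff every prime p ≡ 3 (mod 4) appears to even power.
Prime(s) ≡ 3 (mod 4) with odd exponent: [(131, 1)]
Therefore 5371 cannot be expressed as a² + b².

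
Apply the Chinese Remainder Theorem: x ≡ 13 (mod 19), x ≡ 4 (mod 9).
13

Using Chinese Remainder Theorem:
M = 19 × 9 = 171
M1 = 9, M2 = 19
y1 = 9^(-1) mod 19 = 17
y2 = 19^(-1) mod 9 = 1
x = (13×9×17 + 4×19×1) mod 171 = 13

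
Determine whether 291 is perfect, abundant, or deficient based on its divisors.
deficient

Proper divisors of 291: sum = 1 + 3 + 97 = 101
Since 101 < 291, 291 is deficient.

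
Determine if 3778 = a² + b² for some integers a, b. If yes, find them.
23² + 57² (a=23, b=57)

Factorization: 3778 = 2 × 1889
By Fermat: n is sum of two squares iff every prime p ≡ 3 (mod 4) appears to even power.
All primes ≡ 3 (mod 4) appear to even power.
Search a = 0, 1, 2, … for 3778 - a² a perfect square: first hit at a = 23: 3778 - 529 = 3249 = 57².
3778 = 23² + 57² = 529 + 3249 ✓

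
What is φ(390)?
96

390 = 2 × 3 × 5 × 13
φ(n) = n × ∏(1 - 1/p) for each prime p dividing n
φ(390) = 390 × (1 - 1/2) × (1 - 1/3) × (1 - 1/5) × (1 - 1/13) = 96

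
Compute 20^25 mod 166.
156

Repeated squaring. Binary of 25 = 11001.
20^1 ≡ 20 (mod 166); 20^2 ≡ 68 (mod 166); 20^4 ≡ 142 (mod 166); 20^8 ≡ 78 (mod 166); 20^16 ≡ 108 (mod 166)
20^25 = 20^1 × 20^8 × 20^16 ≡ 156 (mod 166)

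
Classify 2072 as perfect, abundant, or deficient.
abundant

Proper divisors of 2072: sum = 1 + 2 + 4 + 7 + 8 + 14 + 28 + 37 + 56 + 74 + 148 + 259 + 296 + 518 + 1036 = 2488
Since 2488 > 2072, 2072 is abundant.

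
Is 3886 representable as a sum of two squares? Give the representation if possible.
Not possible

Factorization: 3886 = 2 × 29 × 67
By Fermat: n is sum of two squares iff every prime p ≡ 3 (mod 4) appears to even power.
Prime(s) ≡ 3 (mod 4) with odd exponent: [(67, 1)]
Therefore 3886 cannot be expressed as a² + b².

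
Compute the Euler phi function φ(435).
224

435 = 3 × 5 × 29
φ(n) = n × ∏(1 - 1/p) for each prime p dividing n
φ(435) = 435 × (1 - 1/3) × (1 - 1/5) × (1 - 1/29) = 224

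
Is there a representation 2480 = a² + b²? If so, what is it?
Not possible

Factorization: 2480 = 2^4 × 5 × 31
By Fermat: n is sum of two squares iff every prime p ≡ 3 (mod 4) appears to even power.
Prime(s) ≡ 3 (mod 4) with odd exponent: [(31, 1)]
Therefore 2480 cannot be expressed as a² + b².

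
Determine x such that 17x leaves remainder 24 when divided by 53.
x ≡ 17 (mod 53)

gcd(17, 53) = 1, which divides 24, so solutions exist.
Find 17^(-1) mod 53 by the extended Euclidean algorithm:
53 = 3 × 17 + 2  ⟹  2 = (1)·53 + (-3)·17
17 = 8 × 2 + 1  ⟹  1 = (-8)·53 + (25)·17
So (25)·17 ≡ 1 (mod 53), i.e. 17^(-1) ≡ 25 (mod 53).
x ≡ 25 × 24 = 600 ≡ 17 (mod 53).
Check: 17 × 17 = 289 ≡ 24 (mod 53).
Unique solution: x ≡ 17 (mod 53)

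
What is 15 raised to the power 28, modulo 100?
25

Repeated squaring. Binary of 28 = 11100.
15^1 ≡ 15 (mod 100); 15^2 ≡ 25 (mod 100); 15^4 ≡ 25 (mod 100); 15^8 ≡ 25 (mod 100); 15^16 ≡ 25 (mod 100)
15^28 = 15^4 × 15^8 × 15^16 ≡ 25 (mod 100)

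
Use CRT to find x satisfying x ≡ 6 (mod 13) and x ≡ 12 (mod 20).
32

Using Chinese Remainder Theorem:
M = 13 × 20 = 260
M1 = 20, M2 = 13
y1 = 20^(-1) mod 13 = 2
y2 = 13^(-1) mod 20 = 17
x = (6×20×2 + 12×13×17) mod 260 = 32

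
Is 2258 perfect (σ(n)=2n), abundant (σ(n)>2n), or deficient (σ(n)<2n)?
deficient

Proper divisors of 2258: sum = 1 + 2 + 1129 = 1132
Since 1132 < 2258, 2258 is deficient.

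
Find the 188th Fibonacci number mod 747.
42

Matrix identity: Q^n = [[F_(n+1), F_n], [F_n, F_(n-1)]] with Q = [[1,1],[1,0]].
n = 188 = 10111100₂. Square-and-multiply, entries mod 747:
Q^1 = [[1,1],[1,0]]
Q^2 = (Q^1)² = [[2,1],[1,1]]
Q^5 = (Q^2)²·Q = [[8,5],[5,3]]
Q^11 = (Q^5)²·Q = [[144,89],[89,55]]
Q^23 = (Q^11)²·Q = [[54,271],[271,530]]
Q^47 = (Q^23)²·Q = [[63,163],[163,647]]
Q^94 = (Q^47)² = [[658,692],[692,713]]
Q^188 = (Q^94)² = [[488,42],[42,446]]
F_188 mod 747 = Q^188[0][1] = 42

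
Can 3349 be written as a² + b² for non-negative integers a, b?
10² + 57² (a=10, b=57)

Factorization: 3349 = 17 × 197
By Fermat: n is sum of two squares iff every prime p ≡ 3 (mod 4) appears to even power.
All primes ≡ 3 (mod 4) appear to even power.
Search a = 0, 1, 2, … for 3349 - a² a perfect square: first hit at a = 10: 3349 - 100 = 3249 = 57².
3349 = 10² + 57² = 100 + 3249 ✓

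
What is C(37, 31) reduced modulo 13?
7

Using Lucas' theorem:
Write n=37 and k=31 in base 13:
n in base 13: [2, 11]
k in base 13: [2, 5]
C(37,31) mod 13 = ∏ C(n_i, k_i) mod 13
Digit binomials (mod 13): C(2,2) = 1; C(11,5) = 462 ≡ 7
Product: 1 × 7 = 7 ≡ 7 (mod 13)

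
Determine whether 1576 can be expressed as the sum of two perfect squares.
26² + 30² (a=26, b=30)

Factorization: 1576 = 2^3 × 197
By Fermat: n is sum of two squares iff every prime p ≡ 3 (mod 4) appears to even power.
All primes ≡ 3 (mod 4) appear to even power.
Search a = 0, 1, 2, … for 1576 - a² a perfect square: first hit at a = 26: 1576 - 676 = 900 = 30².
1576 = 26² + 30² = 676 + 900 ✓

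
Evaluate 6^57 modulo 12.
0

Repeated squaring. Binary of 57 = 111001.
6^1 ≡ 6 (mod 12); 6^2 ≡ 0 (mod 12); 6^4 ≡ 0 (mod 12); 6^8 ≡ 0 (mod 12); 6^16 ≡ 0 (mod 12); 6^32 ≡ 0 (mod 12)
6^57 = 6^1 × 6^8 × 6^16 × 6^32 ≡ 0 (mod 12)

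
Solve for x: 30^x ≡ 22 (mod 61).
44

Baby-step giant-step with step n = ⌈√61⌉ = 8.
Baby steps 30^j mod 61 (j:value) for j=0..7: 0:1, 1:30, 2:46, 3:38, 4:42, 5:40, 6:41, 7:10.
Giant-step multiplier: 30^(-8) ≡ 30^(60-8) = 30^52 ≡ 12 (mod 61).
Giant steps γ_i = 22·12^i mod 61: γ_0=22, γ_1=20, γ_2=57, γ_3=13, γ_4=34, γ_5=42 (in table at j=4).
x = i·n + j = 5·8 + 4 = 44.
Check: 30^44 ≡ 22 (mod 61).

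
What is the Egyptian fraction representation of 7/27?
1/4 + 1/108

Greedy algorithm:
7/27: ceiling(27/7) = 4, use 1/4
1/108: ceiling(108/1) = 108, use 1/108
Result: 7/27 = 1/4 + 1/108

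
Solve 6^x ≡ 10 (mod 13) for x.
2

Baby-step giant-step with step n = ⌈√13⌉ = 4.
Baby steps 6^j mod 13 (j:value) for j=0..3: 0:1, 1:6, 2:10, 3:8.
h = 10 is already in the table at j=2, so x = 2.
Check: 6^2 ≡ 10 (mod 13).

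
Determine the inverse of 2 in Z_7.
4

gcd(2, 7) = 1, so the inverse exists.
Extended Euclidean algorithm on (7, 2):
7 = 3 × 2 + 1  ⟹  1 = (1)·7 + (-3)·2
So (-3)·2 ≡ 1 (mod 7), i.e. 2^(-1) ≡ -3 ≡ 4 (mod 7).
Check: 2 × 4 = 8 ≡ 1 (mod 7)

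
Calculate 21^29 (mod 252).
189

Repeated squaring. Binary of 29 = 11101.
21^1 ≡ 21 (mod 252); 21^2 ≡ 189 (mod 252); 21^4 ≡ 189 (mod 252); 21^8 ≡ 189 (mod 252); 21^16 ≡ 189 (mod 252)
21^29 = 21^1 × 21^4 × 21^8 × 21^16 ≡ 189 (mod 252)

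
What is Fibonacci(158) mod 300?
29

Matrix identity: Q^n = [[F_(n+1), F_n], [F_n, F_(n-1)]] with Q = [[1,1],[1,0]].
n = 158 = 10011110₂. Square-and-multiply, entries mod 300:
Q^1 = [[1,1],[1,0]]
Q^2 = (Q^1)² = [[2,1],[1,1]]
Q^4 = (Q^2)² = [[5,3],[3,2]]
Q^9 = (Q^4)²·Q = [[55,34],[34,21]]
Q^19 = (Q^9)²·Q = [[165,281],[281,184]]
Q^39 = (Q^19)²·Q = [[255,286],[286,269]]
Q^79 = (Q^39)²·Q = [[285,121],[121,164]]
Q^158 = (Q^79)² = [[166,29],[29,137]]
F_158 mod 300 = Q^158[0][1] = 29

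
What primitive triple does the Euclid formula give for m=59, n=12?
(3337, 1416, 3625)

Euclid's formula: a = m² - n², b = 2mn, c = m² + n²
m = 59, n = 12
a = 59² - 12² = 3481 - 144 = 3337
b = 2 × 59 × 12 = 1416
c = 59² + 12² = 3481 + 144 = 3625
Verification: 3337² + 1416² = 11135569 + 2005056 = 13140625 = 3625² ✓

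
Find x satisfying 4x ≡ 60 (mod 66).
x ≡ 15 (mod 33)

gcd(4, 66) = 2, which divides 60, so solutions exist.
Divide through by 2: 2x ≡ 30 (mod 33).
Find 2^(-1) mod 33 by the extended Euclidean algorithm:
33 = 16 × 2 + 1  ⟹  1 = (1)·33 + (-16)·2
So (-16)·2 ≡ 1 (mod 33), i.e. 2^(-1) ≡ -16 ≡ 17 (mod 33).
x ≡ 17 × 30 = 510 ≡ 15 (mod 33).
Check: 4 × 15 = 60 ≡ 60 (mod 66).
x ≡ 15 (mod 33), giving 2 solutions mod 66.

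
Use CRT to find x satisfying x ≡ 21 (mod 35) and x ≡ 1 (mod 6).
91

Using Chinese Remainder Theorem:
M = 35 × 6 = 210
M1 = 6, M2 = 35
y1 = 6^(-1) mod 35 = 6
y2 = 35^(-1) mod 6 = 5
x = (21×6×6 + 1×35×5) mod 210 = 91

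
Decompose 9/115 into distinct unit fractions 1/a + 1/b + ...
1/13 + 1/748 + 1/1118260

Greedy algorithm:
9/115: ceiling(115/9) = 13, use 1/13
2/1495: ceiling(1495/2) = 748, use 1/748
1/1118260: ceiling(1118260/1) = 1118260, use 1/1118260
Result: 9/115 = 1/13 + 1/748 + 1/1118260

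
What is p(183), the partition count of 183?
896684817527

p(n) counts ways to write n as a sum of positive integers (order ignored).
Euler's pentagonal recurrence: p(k) = p(k-1) + p(k-2) - p(k-5) - p(k-7) + p(k-12) + p(k-15) - ... (offsets j(3j∓1)/2, signs ++--, p(0)=1, p(<0)=0).
DP table for k = 0..182: p(0)=1, p(1)=1, p(2)=2, p(3)=3, p(4)=5, p(5)=7, p(6)=11, p(7)=15, p(8)=22, p(9)=30, p(10)=42, p(11)=56, p(12)=77, p(13)=101, p(14)=135, p(15)=176, p(16)=231, p(17)=297, p(18)=385, p(19)=490, p(20)=627, p(21)=792, p(22)=1002, p(23)=1255, p(24)=1575, p(25)=1958, p(26)=2436, p(27)=3010, p(28)=3718, p(29)=4565, p(30)=5604, p(31)=6842, p(32)=8349, p(33)=10143, p(34)=12310, p(35)=14883, p(36)=17977, p(37)=21637, p(38)=26015, p(39)=31185, p(40)=37338, p(41)=44583, p(42)=53174, p(43)=63261, p(44)=75175, p(45)=89134, p(46)=105558, p(47)=124754, p(48)=147273, p(49)=173525, p(50)=204226, p(51)=239943, p(52)=281589, p(53)=329931, p(54)=386155, p(55)=451276, p(56)=526823, p(57)=614154, p(58)=715220, p(59)=831820, p(60)=966467, p(61)=1121505, p(62)=1300156, p(63)=1505499, p(64)=1741630, p(65)=2012558, p(66)=2323520, p(67)=2679689, p(68)=3087735, p(69)=3554345, p(70)=4087968, p(71)=4697205, p(72)=5392783, p(73)=6185689, p(74)=7089500, p(75)=8118264, p(76)=9289091, p(77)=10619863, p(78)=12132164, p(79)=13848650, p(80)=15796476, p(81)=18004327, p(82)=20506255, p(83)=23338469, p(84)=26543660, p(85)=30167357, p(86)=34262962, p(87)=38887673, p(88)=44108109, p(89)=49995925, p(90)=56634173, p(91)=64112359, p(92)=72533807, p(93)=82010177, p(94)=92669720, p(95)=104651419, p(96)=118114304, p(97)=133230930, p(98)=150198136, p(99)=169229875, p(100)=190569292, p(101)=214481126, p(102)=241265379, p(103)=271248950, p(104)=304801365, p(105)=342325709, p(106)=384276336, p(107)=431149389, p(108)=483502844, p(109)=541946240, p(110)=607163746, p(111)=679903203, p(112)=761002156, p(113)=851376628, p(114)=952050665, p(115)=1064144451, p(116)=1188908248, p(117)=1327710076, p(118)=1482074143, p(119)=1653668665, p(120)=1844349560, p(121)=2056148051, p(122)=2291320912, p(123)=2552338241, p(124)=2841940500, p(125)=3163127352, p(126)=3519222692, p(127)=3913864295, p(128)=4351078600, p(129)=4835271870, p(130)=5371315400, p(131)=5964539504, p(132)=6620830889, p(133)=7346629512, p(134)=8149040695, p(135)=9035836076, p(136)=10015581680, p(137)=11097645016, p(138)=12292341831, p(139)=13610949895, p(140)=15065878135, p(141)=16670689208, p(142)=18440293320, p(143)=20390982757, p(144)=22540654445, p(145)=24908858009, p(146)=27517052599, p(147)=30388671978, p(148)=33549419497, p(149)=37027355200, p(150)=40853235313, p(151)=45060624582, p(152)=49686288421, p(153)=54770336324, p(154)=60356673280, p(155)=66493182097, p(156)=73232243759, p(157)=80630964769, p(158)=88751778802, p(159)=97662728555, p(160)=107438159466, p(161)=118159068427, p(162)=129913904637, p(163)=142798995930, p(164)=156919475295, p(165)=172389800255, p(166)=189334822579, p(167)=207890420102, p(168)=228204732751, p(169)=250438925115, p(170)=274768617130, p(171)=301384802048, p(172)=330495499613, p(173)=362326859895, p(174)=397125074750, p(175)=435157697830, p(176)=476715857290, p(177)=522115831195, p(178)=571701605655, p(179)=625846753120, p(180)=684957390936, p(181)=749474411781, p(182)=819876908323.
Final step: p(183) = p(182) + p(181) - p(178) - p(176) + p(171) + p(168) - p(161) - p(157) + p(148) + p(143) - p(132) - p(126) + p(113) + p(106) - p(91) - p(83) + p(66) + p(57) - p(38) - p(28) + p(7)
= 819876908323 + 749474411781 - 571701605655 - 476715857290 + 301384802048 + 228204732751 - 118159068427 - 80630964769 + 33549419497 + 20390982757 - 6620830889 - 3519222692 + 851376628 + 384276336 - 64112359 - 23338469 + 2323520 + 614154 - 26015 - 3718 + 15
= 896684817527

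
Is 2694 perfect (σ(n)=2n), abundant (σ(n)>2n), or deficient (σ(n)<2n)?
abundant

Proper divisors of 2694: sum = 1 + 2 + 3 + 6 + 449 + 898 + 1347 = 2706
Since 2706 > 2694, 2694 is abundant.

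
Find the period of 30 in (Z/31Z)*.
2

31 is prime, so ord(30) divides φ(31) = 30.
Divisors of 30: 1, 2, 3, 5, 6, 10, 15, 30.
Repeated squaring: 30^1 ≡ 30, 30^2 ≡ 1, 30^4 ≡ 1, 30^8 ≡ 1, 30^16 ≡ 1 (mod 31).
Test 30^d mod 31 for each divisor d in increasing order:
30^1 ≡ 30
30^2 ≡ 1  ← first divisor giving 1
The order is 2.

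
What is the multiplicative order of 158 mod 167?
166

167 is prime, so ord(158) divides φ(167) = 166.
Divisors of 166: 1, 2, 83, 166.
Repeated squaring: 158^1 ≡ 158, 158^2 ≡ 81, 158^4 ≡ 48, 158^8 ≡ 133, 158^16 ≡ 154, 158^32 ≡ 2, 158^64 ≡ 4, 158^128 ≡ 16 (mod 167).
Test 158^d mod 167 for each divisor d in increasing order:
158^1 ≡ 158
158^2 ≡ 81
158^83 = 158^64·158^16·158^2·158^1 ≡ 166
158^166 = 158^128·158^32·158^4·158^2 ≡ 1  ← first divisor giving 1
The order is 166.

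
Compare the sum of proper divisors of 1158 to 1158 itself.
abundant

Proper divisors of 1158: sum = 1 + 2 + 3 + 6 + 193 + 386 + 579 = 1170
Since 1170 > 1158, 1158 is abundant.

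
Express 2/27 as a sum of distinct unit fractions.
1/14 + 1/378

Greedy algorithm:
2/27: ceiling(27/2) = 14, use 1/14
1/378: ceiling(378/1) = 378, use 1/378
Result: 2/27 = 1/14 + 1/378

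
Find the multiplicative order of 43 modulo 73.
24

73 is prime, so ord(43) divides φ(73) = 72.
Divisors of 72: 1, 2, 3, 4, 6, 8, 9, 12, 18, 24, 36, 72.
Repeated squaring: 43^1 ≡ 43, 43^2 ≡ 24, 43^4 ≡ 65, 43^8 ≡ 64, 43^16 ≡ 8, 43^32 ≡ 64, 43^64 ≡ 8 (mod 73).
Test 43^d mod 73 for each divisor d in increasing order:
43^1 ≡ 43
43^2 ≡ 24
43^3 = 43^2·43^1 ≡ 10
43^4 ≡ 65
43^6 = 43^4·43^2 ≡ 27
43^8 ≡ 64
43^9 = 43^8·43^1 ≡ 51
43^12 = 43^8·43^4 ≡ 72
43^18 = 43^16·43^2 ≡ 46
43^24 = 43^16·43^8 ≡ 1  ← first divisor giving 1
The order is 24.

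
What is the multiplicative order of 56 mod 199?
99

199 is prime, so ord(56) divides φ(199) = 198.
Divisors of 198: 1, 2, 3, 6, 9, 11, 18, 22, 33, 66, 99, 198.
Repeated squaring: 56^1 ≡ 56, 56^2 ≡ 151, 56^4 ≡ 115, 56^8 ≡ 91, 56^16 ≡ 122, 56^32 ≡ 158, 56^64 ≡ 89, 56^128 ≡ 160 (mod 199).
Test 56^d mod 199 for each divisor d in increasing order:
56^1 ≡ 56
56^2 ≡ 151
56^3 = 56^2·56^1 ≡ 98
56^6 = 56^4·56^2 ≡ 52
56^9 = 56^8·56^1 ≡ 121
56^11 = 56^8·56^2·56^1 ≡ 162
56^18 = 56^16·56^2 ≡ 114
56^22 = 56^16·56^4·56^2 ≡ 175
56^33 = 56^32·56^1 ≡ 92
56^66 = 56^64·56^2 ≡ 106
56^99 = 56^64·56^32·56^2·56^1 ≡ 1  ← first divisor giving 1
The order is 99.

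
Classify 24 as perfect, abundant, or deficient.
abundant

Proper divisors of 24: sum = 1 + 2 + 3 + 4 + 6 + 8 + 12 = 36
Since 36 > 24, 24 is abundant.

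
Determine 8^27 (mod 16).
0

Repeated squaring. Binary of 27 = 11011.
8^1 ≡ 8 (mod 16); 8^2 ≡ 0 (mod 16); 8^4 ≡ 0 (mod 16); 8^8 ≡ 0 (mod 16); 8^16 ≡ 0 (mod 16)
8^27 = 8^1 × 8^2 × 8^8 × 8^16 ≡ 0 (mod 16)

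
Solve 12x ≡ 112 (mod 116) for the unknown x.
x ≡ 19 (mod 29)

gcd(12, 116) = 4, which divides 112, so solutions exist.
Divide through by 4: 3x ≡ 28 (mod 29).
Find 3^(-1) mod 29 by the extended Euclidean algorithm:
29 = 9 × 3 + 2  ⟹  2 = (1)·29 + (-9)·3
3 = 1 × 2 + 1  ⟹  1 = (-1)·29 + (10)·3
So (10)·3 ≡ 1 (mod 29), i.e. 3^(-1) ≡ 10 (mod 29).
x ≡ 10 × 28 = 280 ≡ 19 (mod 29).
Check: 12 × 19 = 228 ≡ 112 (mod 116).
x ≡ 19 (mod 29), giving 4 solutions mod 116.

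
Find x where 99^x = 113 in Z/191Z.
151

Baby-step giant-step with step n = ⌈√191⌉ = 14.
Baby steps 99^j mod 191 (j:value) for j=0..13: 0:1, 1:99, 2:60, 3:19, 4:162, 5:185, 6:170, 7:22, 8:77, 9:174, 10:36, 11:126, 12:59, 13:111.
Giant-step multiplier: 99^(-14) ≡ 99^(190-14) = 99^176 ≡ 103 (mod 191).
Giant steps γ_i = 113·103^i mod 191: γ_0=113, γ_1=179, γ_2=101, γ_3=89, γ_4=190, γ_5=88, γ_6=87, γ_7=175, γ_8=71, γ_9=55, γ_10=126 (in table at j=11).
x = i·n + j = 10·14 + 11 = 151.
Check: 99^151 ≡ 113 (mod 191).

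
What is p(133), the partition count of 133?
7346629512

p(n) counts ways to write n as a sum of positive integers (order ignored).
Euler's pentagonal recurrence: p(k) = p(k-1) + p(k-2) - p(k-5) - p(k-7) + p(k-12) + p(k-15) - ... (offsets j(3j∓1)/2, signs ++--, p(0)=1, p(<0)=0).
DP table for k = 0..132: p(0)=1, p(1)=1, p(2)=2, p(3)=3, p(4)=5, p(5)=7, p(6)=11, p(7)=15, p(8)=22, p(9)=30, p(10)=42, p(11)=56, p(12)=77, p(13)=101, p(14)=135, p(15)=176, p(16)=231, p(17)=297, p(18)=385, p(19)=490, p(20)=627, p(21)=792, p(22)=1002, p(23)=1255, p(24)=1575, p(25)=1958, p(26)=2436, p(27)=3010, p(28)=3718, p(29)=4565, p(30)=5604, p(31)=6842, p(32)=8349, p(33)=10143, p(34)=12310, p(35)=14883, p(36)=17977, p(37)=21637, p(38)=26015, p(39)=31185, p(40)=37338, p(41)=44583, p(42)=53174, p(43)=63261, p(44)=75175, p(45)=89134, p(46)=105558, p(47)=124754, p(48)=147273, p(49)=173525, p(50)=204226, p(51)=239943, p(52)=281589, p(53)=329931, p(54)=386155, p(55)=451276, p(56)=526823, p(57)=614154, p(58)=715220, p(59)=831820, p(60)=966467, p(61)=1121505, p(62)=1300156, p(63)=1505499, p(64)=1741630, p(65)=2012558, p(66)=2323520, p(67)=2679689, p(68)=3087735, p(69)=3554345, p(70)=4087968, p(71)=4697205, p(72)=5392783, p(73)=6185689, p(74)=7089500, p(75)=8118264, p(76)=9289091, p(77)=10619863, p(78)=12132164, p(79)=13848650, p(80)=15796476, p(81)=18004327, p(82)=20506255, p(83)=23338469, p(84)=26543660, p(85)=30167357, p(86)=34262962, p(87)=38887673, p(88)=44108109, p(89)=49995925, p(90)=56634173, p(91)=64112359, p(92)=72533807, p(93)=82010177, p(94)=92669720, p(95)=104651419, p(96)=118114304, p(97)=133230930, p(98)=150198136, p(99)=169229875, p(100)=190569292, p(101)=214481126, p(102)=241265379, p(103)=271248950, p(104)=304801365, p(105)=342325709, p(106)=384276336, p(107)=431149389, p(108)=483502844, p(109)=541946240, p(110)=607163746, p(111)=679903203, p(112)=761002156, p(113)=851376628, p(114)=952050665, p(115)=1064144451, p(116)=1188908248, p(117)=1327710076, p(118)=1482074143, p(119)=1653668665, p(120)=1844349560, p(121)=2056148051, p(122)=2291320912, p(123)=2552338241, p(124)=2841940500, p(125)=3163127352, p(126)=3519222692, p(127)=3913864295, p(128)=4351078600, p(129)=4835271870, p(130)=5371315400, p(131)=5964539504, p(132)=6620830889.
Final step: p(133) = p(132) + p(131) - p(128) - p(126) + p(121) + p(118) - p(111) - p(107) + p(98) + p(93) - p(82) - p(76) + p(63) + p(56) - p(41) - p(33) + p(16) + p(7)
= 6620830889 + 5964539504 - 4351078600 - 3519222692 + 2056148051 + 1482074143 - 679903203 - 431149389 + 150198136 + 82010177 - 20506255 - 9289091 + 1505499 + 526823 - 44583 - 10143 + 231 + 15
= 7346629512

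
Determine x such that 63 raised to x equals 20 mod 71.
10

Baby-step giant-step with step n = ⌈√71⌉ = 9.
Baby steps 63^j mod 71 (j:value) for j=0..8: 0:1, 1:63, 2:64, 3:56, 4:49, 5:34, 6:12, 7:46, 8:58.
Giant-step multiplier: 63^(-9) ≡ 63^(70-9) = 63^61 ≡ 28 (mod 71).
Giant steps γ_i = 20·28^i mod 71: γ_0=20, γ_1=63 (in table at j=1).
x = i·n + j = 1·9 + 1 = 10.
Check: 63^10 ≡ 20 (mod 71).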